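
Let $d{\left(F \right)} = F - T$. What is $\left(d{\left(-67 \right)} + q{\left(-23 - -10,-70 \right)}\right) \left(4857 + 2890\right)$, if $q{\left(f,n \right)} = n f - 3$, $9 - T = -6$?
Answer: $6391275$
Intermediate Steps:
$T = 15$ ($T = 9 - -6 = 9 + 6 = 15$)
$d{\left(F \right)} = -15 + F$ ($d{\left(F \right)} = F - 15 = -15 + F$)
$q{\left(f,n \right)} = -3 + f n$ ($q{\left(f,n \right)} = f n - 3 = -3 + f n$)
$\left(d{\left(-67 \right)} + q{\left(-23 - -10,-70 \right)}\right) \left(4857 + 2890\right) = \left(\left(-15 - 67\right) - \left(3 - \left(-23 - -10\right) \left(-70\right)\right)\right) \left(4857 + 2890\right) = \left(-82 - \left(3 - \left(-23 + 10\right) \left(-70\right)\right)\right) 7747 = \left(-82 - -907\right) 7747 = \left(-82 + \left(-3 + 910\right)\right) 7747 = \left(-82 + 907\right) 7747 = 825 \cdot 7747 = 6391275$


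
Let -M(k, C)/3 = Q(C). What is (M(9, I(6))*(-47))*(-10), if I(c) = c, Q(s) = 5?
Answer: -7050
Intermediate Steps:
M(k, C) = -15 (M(k, C) = -3*5 = -15)
(M(9, I(6))*(-47))*(-10) = -15*(-47)*(-10) = 705*(-10) = -7050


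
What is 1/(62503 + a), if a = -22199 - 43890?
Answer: -1/3586 ≈ -0.00027886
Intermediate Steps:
a = -66089
1/(62503 + a) = 1/(62503 - 66089) = 1/(-3586) = -1/3586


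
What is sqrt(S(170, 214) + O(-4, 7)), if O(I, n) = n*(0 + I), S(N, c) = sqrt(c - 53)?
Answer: sqrt(-28 + sqrt(161)) ≈ 3.913*I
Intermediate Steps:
S(N, c) = sqrt(-53 + c)
O(I, n) = I*n (O(I, n) = n*I = I*n)
sqrt(S(170, 214) + O(-4, 7)) = sqrt(sqrt(-53 + 214) - 4*7) = sqrt(sqrt(161) - 28) = sqrt(-28 + sqrt(161))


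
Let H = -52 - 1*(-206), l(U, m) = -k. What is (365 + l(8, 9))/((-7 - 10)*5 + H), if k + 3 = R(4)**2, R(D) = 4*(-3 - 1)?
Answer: 112/69 ≈ 1.6232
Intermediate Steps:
R(D) = -16 (R(D) = 4*(-4) = -16)
k = 253 (k = -3 + (-16)**2 = -3 + 256 = 253)
l(U, m) = -253 (l(U, m) = -1*253 = -253)
H = 154 (H = -52 + 206 = 154)
(365 + l(8, 9))/((-7 - 10)*5 + H) = (365 - 253)/((-7 - 10)*5 + 154) = 112/(-17*5 + 154) = 112/(-85 + 154) = 112/69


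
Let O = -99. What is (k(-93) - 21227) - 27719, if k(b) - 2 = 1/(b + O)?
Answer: -9397249/192 ≈ -48944.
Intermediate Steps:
k(b) = 2 + 1/(-99 + b) (k(b) = 2 + 1/(b - 99) = 2 + 1/(-99 + b))
(k(-93) - 21227) - 27719 = ((-197 + 2*(-93))/(-99 - 93) - 21227) - 27719 = ((-197 - 186)/(-192) - 21227) - 27719 = (-1/192*(-383) - 21227) - 27719 = (383/192 - 21227) - 27719 = -4075201/192 - 27719 = -9397249/192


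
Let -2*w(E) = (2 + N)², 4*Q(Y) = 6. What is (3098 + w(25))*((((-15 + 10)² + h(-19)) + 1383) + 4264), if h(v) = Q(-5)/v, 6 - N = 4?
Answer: 332998485/19 ≈ 1.7526e+7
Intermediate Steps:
N = 2 (N = 6 - 1*4 = 6 - 4 = 2)
Q(Y) = 3/2 (Q(Y) = (¼)*6 = 3/2)
w(E) = -8 (w(E) = -(2 + 2)²/2 = -½*4² = -½*16 = -8)
h(v) = 3/(2*v)
(3098 + w(25))*((((-15 + 10)² + h(-19)) + 1383) + 4264) = (3098 - 8)*((((-15 + 10)² + (3/2)/(-19)) + 1383) + 4264) = 3090*((((-5)² + (3/2)*(-1/19)) + 1383) + 4264) = 3090*(((25 - 3/38) + 1383) + 4264) = 3090*((947/38 + 1383) + 4264) = 3090*(53501/38 + 4264) = 3090*(215533/38) = 332998485/19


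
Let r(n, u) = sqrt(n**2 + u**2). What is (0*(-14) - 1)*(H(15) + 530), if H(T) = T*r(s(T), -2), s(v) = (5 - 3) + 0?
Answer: -530 - 30*sqrt(2) ≈ -572.43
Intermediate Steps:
s(v) = 2 (s(v) = 2 + 0 = 2)
H(T) = 2*T*sqrt(2) (H(T) = T*sqrt(2**2 + (-2)**2) = T*sqrt(4 + 4) = T*sqrt(8) = T*(2*sqrt(2)) = 2*T*sqrt(2))
(0*(-14) - 1)*(H(15) + 530) = (0*(-14) - 1)*(2*15*sqrt(2) + 530) = (0 - 1)*(30*sqrt(2) + 530) = -(530 + 30*sqrt(2)) = -530 - 30*sqrt(2)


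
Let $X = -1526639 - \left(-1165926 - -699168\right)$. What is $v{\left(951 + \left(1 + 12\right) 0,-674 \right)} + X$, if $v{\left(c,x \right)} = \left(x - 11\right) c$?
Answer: $-1711316$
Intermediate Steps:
$v{\left(c,x \right)} = c \left(-11 + x\right)$ ($v{\left(c,x \right)} = \left(-11 + x\right) c = c \left(-11 + x\right)$)
$X = -1059881$ ($X = -1526639 - \left(-1165926 + 699168\right) = -1526639 - -466758 = -1526639 + 466758 = -1059881$)
$v{\left(951 + \left(1 + 12\right) 0,-674 \right)} + X = \left(951 + \left(1 + 12\right) 0\right) \left(-11 - 674\right) - 1059881 = \left(951 + 13 \cdot 0\right) \left(-685\right) - 1059881 = \left(951 + 0\right) \left(-685\right) - 1059881 = 951 \left(-685\right) - 1059881 = -651435 - 1059881 = -1711316$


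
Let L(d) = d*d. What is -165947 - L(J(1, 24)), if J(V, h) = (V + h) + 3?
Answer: -166731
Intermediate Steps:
J(V, h) = 3 + V + h
L(d) = d²
-165947 - L(J(1, 24)) = -165947 - (3 + 1 + 24)² = -165947 - 1*28² = -165947 - 1*784 = -165947 - 784 = -166731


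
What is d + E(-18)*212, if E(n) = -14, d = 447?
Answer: -2521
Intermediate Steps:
d + E(-18)*212 = 447 - 14*212 = 447 - 2968 = -2521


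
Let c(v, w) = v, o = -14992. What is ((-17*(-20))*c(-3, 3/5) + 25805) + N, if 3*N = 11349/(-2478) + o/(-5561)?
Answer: 341532562159/13780158 ≈ 24784.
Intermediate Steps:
N = -8653871/13780158 (N = (11349/(-2478) - 14992/(-5561))/3 = (11349*(-1/2478) - 14992*(-1/5561))/3 = (-3783/826 + 14992/5561)/3 = (⅓)*(-8653871/4593386) = -8653871/13780158 ≈ -0.62799)
((-17*(-20))*c(-3, 3/5) + 25805) + N = (-17*(-20)*(-3) + 25805) - 8653871/13780158 = (340*(-3) + 25805) - 8653871/13780158 = (-1020 + 25805) - 8653871/13780158 = 24785 - 8653871/13780158 = 341532562159/13780158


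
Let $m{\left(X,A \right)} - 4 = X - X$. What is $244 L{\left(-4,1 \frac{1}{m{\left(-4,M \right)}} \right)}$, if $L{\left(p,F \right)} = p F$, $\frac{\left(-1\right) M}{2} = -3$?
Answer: $-244$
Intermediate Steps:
$M = 6$ ($M = \left(-2\right) \left(-3\right) = 6$)
$m{\left(X,A \right)} = 4$ ($m{\left(X,A \right)} = 4 + \left(X - X\right) = 4 + 0 = 4$)
$L{\left(p,F \right)} = F p$
$244 L{\left(-4,1 \frac{1}{m{\left(-4,M \right)}} \right)} = 244 \cdot 1 \cdot \frac{1}{4} \left(-4\right) = 244 \cdot \frac{1}{4} \left(-4\right) = 244 \left(-1\right) = -244$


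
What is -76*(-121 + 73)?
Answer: 3648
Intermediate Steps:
-76*(-121 + 73) = -76*(-48) = 3648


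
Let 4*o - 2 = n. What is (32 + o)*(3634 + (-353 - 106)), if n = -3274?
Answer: -2495550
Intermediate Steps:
o = -818 (o = ½ + (¼)*(-3274) = ½ - 1637/2 = -818)
(32 + o)*(3634 + (-353 - 106)) = (32 - 818)*(3634 + (-353 - 106)) = -786*(3634 - 459) = -786*3175 = -2495550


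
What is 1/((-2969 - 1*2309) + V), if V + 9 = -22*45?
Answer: -1/6277 ≈ -0.00015931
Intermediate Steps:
V = -999 (V = -9 - 22*45 = -9 - 990 = -999)
1/((-2969 - 1*2309) + V) = 1/((-2969 - 1*2309) - 999) = 1/((-2969 - 2309) - 999) = 1/(-5278 - 999) = 1/(-6277) = -1/6277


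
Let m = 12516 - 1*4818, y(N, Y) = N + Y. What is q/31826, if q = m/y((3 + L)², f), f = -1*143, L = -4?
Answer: -3849/2259646 ≈ -0.0017034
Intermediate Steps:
f = -143
m = 7698 (m = 12516 - 4818 = 7698)
q = -3849/71 (q = 7698/((3 - 4)² - 143) = 7698/((-1)² - 143) = 7698/(1 - 143) = 7698/(-142) = 7698*(-1/142) = -3849/71 ≈ -54.211)
q/31826 = -3849/71/31826 = -3849/71*1/31826 = -3849/2259646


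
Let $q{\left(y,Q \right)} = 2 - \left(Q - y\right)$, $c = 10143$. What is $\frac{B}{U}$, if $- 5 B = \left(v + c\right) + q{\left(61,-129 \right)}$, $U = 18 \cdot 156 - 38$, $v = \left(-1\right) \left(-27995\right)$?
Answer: $- \frac{3833}{1385} \approx -2.7675$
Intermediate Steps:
$q{\left(y,Q \right)} = 2 + y - Q$ ($q{\left(y,Q \right)} = 2 - \left(Q - y\right) = 2 + y - Q$)
$v = 27995$
$U = 2770$ ($U = 2808 - 38 = 2770$)
$B = -7666$ ($B = - \frac{\left(27995 + 10143\right) + \left(2 + 61 - -129\right)}{5} = - \frac{38138 + \left(2 + 61 + 129\right)}{5} = - \frac{38138 + 192}{5} = \left(- \frac{1}{5}\right) 38330 = -7666$)
$\frac{B}{U} = - \frac{7666}{2770} = \left(-7666\right) \frac{1}{2770} = - \frac{3833}{1385}$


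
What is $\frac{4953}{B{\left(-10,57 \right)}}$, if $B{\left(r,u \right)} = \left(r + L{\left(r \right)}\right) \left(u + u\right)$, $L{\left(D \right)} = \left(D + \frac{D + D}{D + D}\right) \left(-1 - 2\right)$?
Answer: $\frac{1651}{646} \approx 2.5557$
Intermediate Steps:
$L{\left(D \right)} = -3 - 3 D$ ($L{\left(D \right)} = \left(D + \frac{2 D}{2 D}\right) \left(-3\right) = \left(D + 2 D \frac{1}{2 D}\right) \left(-3\right) = \left(D + 1\right) \left(-3\right) = \left(1 + D\right) \left(-3\right) = -3 - 3 D$)
$B{\left(r,u \right)} = 2 u \left(-3 - 2 r\right)$ ($B{\left(r,u \right)} = \left(r - \left(3 + 3 r\right)\right) \left(u + u\right) = \left(-3 - 2 r\right) 2 u = 2 u \left(-3 - 2 r\right)$)
$\frac{4953}{B{\left(-10,57 \right)}} = \frac{4953}{\left(-2\right) 57 \left(3 + 2 \left(-10\right)\right)} = \frac{4953}{\left(-2\right) 57 \left(3 - 20\right)} = \frac{4953}{\left(-2\right) 57 \left(-17\right)} = \frac{4953}{1938} = 4953 \cdot \frac{1}{1938} = \frac{1651}{646}$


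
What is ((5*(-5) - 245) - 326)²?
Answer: 355216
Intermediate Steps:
((5*(-5) - 245) - 326)² = ((-25 - 245) - 326)² = (-270 - 326)² = (-596)² = 355216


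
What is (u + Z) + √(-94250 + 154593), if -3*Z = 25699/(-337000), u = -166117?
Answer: -167944261301/1011000 + √60343 ≈ -1.6587e+5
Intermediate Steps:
Z = 25699/1011000 (Z = -25699/(3*(-337000)) = -25699*(-1)/(3*337000) = -⅓*(-25699/337000) = 25699/1011000 ≈ 0.025419)
(u + Z) + √(-94250 + 154593) = (-166117 + 25699/1011000) + √(-94250 + 154593) = -167944261301/1011000 + √60343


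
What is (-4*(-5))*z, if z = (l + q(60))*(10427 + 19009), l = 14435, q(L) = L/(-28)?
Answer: 59478381600/7 ≈ 8.4969e+9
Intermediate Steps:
q(L) = -L/28 (q(L) = L*(-1/28) = -L/28)
z = 2973919080/7 (z = (14435 - 1/28*60)*(10427 + 19009) = (14435 - 15/7)*29436 = (101030/7)*29436 = 2973919080/7 ≈ 4.2485e+8)
(-4*(-5))*z = -4*(-5)*(2973919080/7) = 20*(2973919080/7) = 59478381600/7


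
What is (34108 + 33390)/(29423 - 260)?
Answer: 67498/29163 ≈ 2.3145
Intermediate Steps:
(34108 + 33390)/(29423 - 260) = 67498/29163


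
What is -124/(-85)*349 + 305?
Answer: 69201/85 ≈ 814.13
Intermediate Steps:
-124/(-85)*349 + 305 = -124*(-1/85)*349 + 305 = (124/85)*349 + 305 = 43276/85 + 305 = 69201/85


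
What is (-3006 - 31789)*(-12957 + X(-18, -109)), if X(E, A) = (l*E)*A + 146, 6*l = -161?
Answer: 2277611110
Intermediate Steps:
l = -161/6 (l = (1/6)*(-161) = -161/6 ≈ -26.833)
X(E, A) = 146 - 161*A*E/6 (X(E, A) = (-161*E/6)*A + 146 = -161*A*E/6 + 146 = 146 - 161*A*E/6)
(-3006 - 31789)*(-12957 + X(-18, -109)) = (-3006 - 31789)*(-12957 + (146 - 161/6*(-109)*(-18))) = -34795*(-12957 + (146 - 52647)) = -34795*(-12957 - 52501) = -34795*(-65458) = 2277611110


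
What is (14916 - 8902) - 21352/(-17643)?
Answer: 106126354/17643 ≈ 6015.2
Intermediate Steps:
(14916 - 8902) - 21352/(-17643) = 6014 - 21352*(-1/17643) = 6014 + 21352/17643 = 106126354/17643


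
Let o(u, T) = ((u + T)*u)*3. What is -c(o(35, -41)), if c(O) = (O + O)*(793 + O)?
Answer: 205380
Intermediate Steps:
o(u, T) = 3*u*(T + u) (o(u, T) = ((T + u)*u)*3 = (u*(T + u))*3 = 3*u*(T + u))
c(O) = 2*O*(793 + O) (c(O) = (2*O)*(793 + O) = 2*O*(793 + O))
-c(o(35, -41)) = -2*3*35*(-41 + 35)*(793 + 3*35*(-41 + 35)) = -2*3*35*(-6)*(793 + 3*35*(-6)) = -2*(-630)*(793 - 630) = -2*(-630)*163 = -1*(-205380) = 205380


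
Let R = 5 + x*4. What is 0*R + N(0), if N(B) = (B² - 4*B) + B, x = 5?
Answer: 0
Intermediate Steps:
N(B) = B² - 3*B
R = 25 (R = 5 + 5*4 = 5 + 20 = 25)
0*R + N(0) = 0*25 + 0*(-3 + 0) = 0 + 0*(-3) = 0 + 0 = 0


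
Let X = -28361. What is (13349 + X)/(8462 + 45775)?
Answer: -5004/18079 ≈ -0.27679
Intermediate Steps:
(13349 + X)/(8462 + 45775) = (13349 - 28361)/(8462 + 45775) = -15012/54237 = -15012*1/54237 = -5004/18079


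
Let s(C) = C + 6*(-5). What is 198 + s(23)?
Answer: 191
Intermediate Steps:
s(C) = -30 + C (s(C) = C - 30 = -30 + C)
198 + s(23) = 198 + (-30 + 23) = 198 - 7 = 191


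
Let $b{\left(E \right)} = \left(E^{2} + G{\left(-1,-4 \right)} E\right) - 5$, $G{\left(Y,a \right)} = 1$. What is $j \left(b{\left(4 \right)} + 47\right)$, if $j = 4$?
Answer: $248$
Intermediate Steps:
$b{\left(E \right)} = -5 + E + E^{2}$ ($b{\left(E \right)} = \left(E^{2} + 1 E\right) - 5 = \left(E^{2} + E\right) - 5 = \left(E + E^{2}\right) - 5 = -5 + E + E^{2}$)
$j \left(b{\left(4 \right)} + 47\right) = 4 \left(\left(-5 + 4 + 4^{2}\right) + 47\right) = 4 \left(\left(-5 + 4 + 16\right) + 47\right) = 4 \left(15 + 47\right) = 4 \cdot 62 = 248$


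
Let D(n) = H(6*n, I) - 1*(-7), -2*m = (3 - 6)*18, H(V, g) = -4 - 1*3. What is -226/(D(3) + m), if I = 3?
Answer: -226/27 ≈ -8.3704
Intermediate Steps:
H(V, g) = -7 (H(V, g) = -4 - 3 = -7)
m = 27 (m = -(3 - 6)*18/2 = -(-3)*18/2 = -1/2*(-54) = 27)
D(n) = 0 (D(n) = -7 - 1*(-7) = -7 + 7 = 0)
-226/(D(3) + m) = -226/(0 + 27) = -226/27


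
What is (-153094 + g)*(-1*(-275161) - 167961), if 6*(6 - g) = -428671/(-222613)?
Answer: -10959951245156000/667839 ≈ -1.6411e+10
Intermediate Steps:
g = 7585397/1335678 (g = 6 - (-428671)/(6*(-222613)) = 6 - (-428671)*(-1)/(6*222613) = 6 - ⅙*428671/222613 = 6 - 428671/1335678 = 7585397/1335678 ≈ 5.6791)
(-153094 + g)*(-1*(-275161) - 167961) = (-153094 + 7585397/1335678)*(-1*(-275161) - 167961) = -204476702335*(275161 - 167961)/1335678 = -204476702335/1335678*107200 = -10959951245156000/667839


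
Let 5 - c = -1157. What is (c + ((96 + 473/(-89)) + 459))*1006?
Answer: 153254040/89 ≈ 1.7220e+6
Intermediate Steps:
c = 1162 (c = 5 - 1*(-1157) = 5 + 1157 = 1162)
(c + ((96 + 473/(-89)) + 459))*1006 = (1162 + ((96 + 473/(-89)) + 459))*1006 = (1162 + ((96 + 473*(-1/89)) + 459))*1006 = (1162 + ((96 - 473/89) + 459))*1006 = (1162 + (8071/89 + 459))*1006 = (1162 + 48922/89)*1006 = (152340/89)*1006 = 153254040/89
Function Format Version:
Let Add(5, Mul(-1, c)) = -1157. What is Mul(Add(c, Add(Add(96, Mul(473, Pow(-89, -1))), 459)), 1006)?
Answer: Rational(153254040, 89) ≈ 1.7220e+6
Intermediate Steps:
c = 1162 (c = Add(5, Mul(-1, -1157)) = Add(5, 1157) = 1162)
Mul(Add(c, Add(Add(96, Mul(473, Pow(-89, -1))), 459)), 1006) = Mul(Add(1162, Add(Add(96, Mul(473, Pow(-89, -1))), 459)), 1006) = Mul(Add(1162, Add(Add(96, Mul(473, Rational(-1, 89))), 459)), 1006) = Mul(Add(1162, Add(Add(96, Rational(-473, 89)), 459)), 1006) = Mul(Add(1162, Add(Rational(8071, 89), 459)), 1006) = Mul(Add(1162, Rational(48922, 89)), 1006) = Mul(Rational(152340, 89), 1006) = Rational(153254040, 89)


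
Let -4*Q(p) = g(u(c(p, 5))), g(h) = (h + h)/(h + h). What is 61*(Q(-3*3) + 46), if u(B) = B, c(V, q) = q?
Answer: 11163/4 ≈ 2790.8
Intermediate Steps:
g(h) = 1 (g(h) = (2*h)/((2*h)) = (2*h)*(1/(2*h)) = 1)
Q(p) = -¼ (Q(p) = -¼*1 = -¼)
61*(Q(-3*3) + 46) = 61*(-¼ + 46) = 61*(183/4) = 11163/4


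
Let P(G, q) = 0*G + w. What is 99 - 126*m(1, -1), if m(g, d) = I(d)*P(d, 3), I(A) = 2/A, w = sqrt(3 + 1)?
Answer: 603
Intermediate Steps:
w = 2 (w = sqrt(4) = 2)
P(G, q) = 2 (P(G, q) = 0*G + 2 = 0 + 2 = 2)
m(g, d) = 4/d (m(g, d) = (2/d)*2 = 4/d)
99 - 126*m(1, -1) = 99 - 504/(-1) = 99 - 504*(-1) = 99 - 126*(-4) = 99 + 504 = 603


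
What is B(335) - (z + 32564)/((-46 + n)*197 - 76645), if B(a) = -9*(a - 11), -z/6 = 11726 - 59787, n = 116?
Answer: -36592850/12571 ≈ -2910.9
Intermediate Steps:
z = 288366 (z = -6*(11726 - 59787) = -6*(-48061) = 288366)
B(a) = 99 - 9*a (B(a) = -9*(-11 + a) = 99 - 9*a)
B(335) - (z + 32564)/((-46 + n)*197 - 76645) = (99 - 9*335) - (288366 + 32564)/((-46 + 116)*197 - 76645) = (99 - 3015) - 320930/(70*197 - 76645) = -2916 - 320930/(13790 - 76645) = -2916 - 320930/(-62855) = -2916 - 320930*(-1)/62855 = -2916 - 1*(-64186/12571) = -2916 + 64186/12571 = -36592850/12571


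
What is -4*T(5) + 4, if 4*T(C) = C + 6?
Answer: -7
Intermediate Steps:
T(C) = 3/2 + C/4 (T(C) = (C + 6)/4 = (6 + C)/4 = 3/2 + C/4)
-4*T(5) + 4 = -4*(3/2 + (¼)*5) + 4 = -4*(3/2 + 5/4) + 4 = -4*11/4 + 4 = -11 + 4 = -7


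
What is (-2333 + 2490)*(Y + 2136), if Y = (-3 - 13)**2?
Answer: 375544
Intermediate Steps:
Y = 256 (Y = (-16)**2 = 256)
(-2333 + 2490)*(Y + 2136) = (-2333 + 2490)*(256 + 2136) = 157*2392 = 375544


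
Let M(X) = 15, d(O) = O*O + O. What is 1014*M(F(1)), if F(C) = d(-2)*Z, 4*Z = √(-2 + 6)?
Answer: 15210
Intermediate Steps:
Z = ½ (Z = √(-2 + 6)/4 = √4/4 = (¼)*2 = ½ ≈ 0.50000)
d(O) = O + O² (d(O) = O² + O = O + O²)
F(C) = 1 (F(C) = -2*(1 - 2)*(½) = -2*(-1)*(½) = 2*(½) = 1)
1014*M(F(1)) = 1014*15 = 15210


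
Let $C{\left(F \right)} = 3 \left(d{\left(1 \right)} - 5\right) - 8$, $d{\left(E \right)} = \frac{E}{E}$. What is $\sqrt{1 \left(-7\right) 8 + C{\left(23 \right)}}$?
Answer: $2 i \sqrt{19} \approx 8.7178 i$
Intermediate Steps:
$d{\left(E \right)} = 1$
$C{\left(F \right)} = -20$ ($C{\left(F \right)} = 3 \left(1 - 5\right) - 8 = 3 \left(-4\right) - 8 = -12 - 8 = -20$)
$\sqrt{1 \left(-7\right) 8 + C{\left(23 \right)}} = \sqrt{1 \left(-7\right) 8 - 20} = \sqrt{\left(-7\right) 8 - 20} = \sqrt{-56 - 20} = \sqrt{-76} = 2 i \sqrt{19}$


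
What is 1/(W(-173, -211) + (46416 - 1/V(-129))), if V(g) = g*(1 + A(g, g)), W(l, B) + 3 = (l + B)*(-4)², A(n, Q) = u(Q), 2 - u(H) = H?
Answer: 17028/685700533 ≈ 2.4833e-5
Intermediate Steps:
u(H) = 2 - H
A(n, Q) = 2 - Q
W(l, B) = -3 + 16*B + 16*l (W(l, B) = -3 + (l + B)*(-4)² = -3 + (B + l)*16 = -3 + (16*B + 16*l) = -3 + 16*B + 16*l)
V(g) = g*(3 - g) (V(g) = g*(1 + (2 - g)) = g*(3 - g))
1/(W(-173, -211) + (46416 - 1/V(-129))) = 1/((-3 + 16*(-211) + 16*(-173)) + (46416 - 1/((-129*(3 - 1*(-129)))))) = 1/((-3 - 3376 - 2768) + (46416 - 1/((-129*(3 + 129))))) = 1/(-6147 + (46416 - 1/((-129*132)))) = 1/(-6147 + (46416 - 1/(-17028))) = 1/(-6147 + (46416 - 1*(-1/17028))) = 1/(-6147 + (46416 + 1/17028)) = 1/(-6147 + 790371649/17028) = 1/(685700533/17028) = 17028/685700533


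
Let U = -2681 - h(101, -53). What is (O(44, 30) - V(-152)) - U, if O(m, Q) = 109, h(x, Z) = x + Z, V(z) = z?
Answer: 2990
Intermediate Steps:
h(x, Z) = Z + x
U = -2729 (U = -2681 - (-53 + 101) = -2681 - 1*48 = -2681 - 48 = -2729)
(O(44, 30) - V(-152)) - U = (109 - 1*(-152)) - 1*(-2729) = (109 + 152) + 2729 = 261 + 2729 = 2990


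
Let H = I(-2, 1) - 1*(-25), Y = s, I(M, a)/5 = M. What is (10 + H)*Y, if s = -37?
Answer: -925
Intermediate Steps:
I(M, a) = 5*M
Y = -37
H = 15 (H = 5*(-2) - 1*(-25) = -10 + 25 = 15)
(10 + H)*Y = (10 + 15)*(-37) = 25*(-37) = -925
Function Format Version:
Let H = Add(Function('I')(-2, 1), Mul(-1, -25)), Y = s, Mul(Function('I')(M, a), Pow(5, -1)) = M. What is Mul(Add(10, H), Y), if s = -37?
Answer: -925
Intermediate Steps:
Function('I')(M, a) = Mul(5, M)
Y = -37
H = 15 (H = Add(Mul(5, -2), Mul(-1, -25)) = Add(-10, 25) = 15)
Mul(Add(10, H), Y) = Mul(Add(10, 15), -37) = Mul(25, -37) = -925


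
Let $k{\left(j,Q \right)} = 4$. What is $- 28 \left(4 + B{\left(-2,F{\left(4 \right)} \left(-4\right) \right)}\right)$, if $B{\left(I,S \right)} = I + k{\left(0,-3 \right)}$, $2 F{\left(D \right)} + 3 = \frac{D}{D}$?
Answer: $-168$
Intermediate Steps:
$F{\left(D \right)} = -1$ ($F{\left(D \right)} = - \frac{3}{2} + \frac{D \frac{1}{D}}{2} = - \frac{3}{2} + \frac{1}{2} \cdot 1 = - \frac{3}{2} + \frac{1}{2} = -1$)
$B{\left(I,S \right)} = 4 + I$ ($B{\left(I,S \right)} = I + 4 = 4 + I$)
$- 28 \left(4 + B{\left(-2,F{\left(4 \right)} \left(-4\right) \right)}\right) = - 28 \left(4 + \left(4 - 2\right)\right) = - 28 \left(4 + 2\right) = \left(-28\right) 6 = -168$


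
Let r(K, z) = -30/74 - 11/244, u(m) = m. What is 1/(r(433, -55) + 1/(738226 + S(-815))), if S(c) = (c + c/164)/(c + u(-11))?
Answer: -902828721128492/406711715536721 ≈ -2.2198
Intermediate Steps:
r(K, z) = -4067/9028 (r(K, z) = -30*1/74 - 11*1/244 = -15/37 - 11/244 = -4067/9028)
S(c) = 165*c/(164*(-11 + c)) (S(c) = (c + c/164)/(c - 11) = (c + c*(1/164))/(-11 + c) = (c + c/164)/(-11 + c) = (165*c/164)/(-11 + c) = 165*c/(164*(-11 + c)))
1/(r(433, -55) + 1/(738226 + S(-815))) = 1/(-4067/9028 + 1/(738226 + (165/164)*(-815)/(-11 - 815))) = 1/(-4067/9028 + 1/(738226 + (165/164)*(-815)/(-826))) = 1/(-4067/9028 + 1/(738226 + (165/164)*(-815)*(-1/826))) = 1/(-4067/9028 + 1/(738226 + 134475/135464)) = 1/(-4067/9028 + 1/(100003181339/135464)) = 1/(-4067/9028 + 135464/100003181339) = 1/(-406711715536721/902828721128492) = -902828721128492/406711715536721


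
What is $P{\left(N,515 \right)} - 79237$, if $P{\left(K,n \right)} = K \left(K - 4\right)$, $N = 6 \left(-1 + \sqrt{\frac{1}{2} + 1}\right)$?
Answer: $-79123 - 48 \sqrt{6} \approx -79241.0$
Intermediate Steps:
$N = -6 + 3 \sqrt{6}$ ($N = 6 \left(-1 + \sqrt{\frac{1}{2} + 1}\right) = 6 \left(-1 + \sqrt{\frac{3}{2}}\right) = 6 \left(-1 + \frac{\sqrt{6}}{2}\right) = -6 + 3 \sqrt{6} \approx 1.3485$)
$P{\left(K,n \right)} = K \left(-4 + K\right)$
$P{\left(N,515 \right)} - 79237 = \left(-6 + 3 \sqrt{6}\right) \left(-4 - \left(6 - 3 \sqrt{6}\right)\right) - 79237 = \left(-6 + 3 \sqrt{6}\right) \left(-10 + 3 \sqrt{6}\right) - 79237 = \left(-10 + 3 \sqrt{6}\right) \left(-6 + 3 \sqrt{6}\right) - 79237 = -79237 + \left(-10 + 3 \sqrt{6}\right) \left(-6 + 3 \sqrt{6}\right)$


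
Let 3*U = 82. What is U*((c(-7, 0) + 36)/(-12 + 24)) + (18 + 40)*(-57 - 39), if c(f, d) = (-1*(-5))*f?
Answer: -100183/18 ≈ -5565.7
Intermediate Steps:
U = 82/3 (U = (1/3)*82 = 82/3 ≈ 27.333)
c(f, d) = 5*f
U*((c(-7, 0) + 36)/(-12 + 24)) + (18 + 40)*(-57 - 39) = 82*((5*(-7) + 36)/(-12 + 24))/3 + (18 + 40)*(-57 - 39) = 82*((-35 + 36)/12)/3 + 58*(-96) = 82*(1*(1/12))/3 - 5568 = (82/3)*(1/12) - 5568 = 41/18 - 5568 = -100183/18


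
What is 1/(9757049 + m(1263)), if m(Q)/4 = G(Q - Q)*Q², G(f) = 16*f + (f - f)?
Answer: 1/9757049 ≈ 1.0249e-7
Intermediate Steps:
G(f) = 16*f (G(f) = 16*f + 0 = 16*f)
m(Q) = 0 (m(Q) = 4*((16*(Q - Q))*Q²) = 4*((16*0)*Q²) = 4*(0*Q²) = 4*0 = 0)
1/(9757049 + m(1263)) = 1/(9757049 + 0) = 1/9757049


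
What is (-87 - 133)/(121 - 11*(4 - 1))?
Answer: -5/2 ≈ -2.5000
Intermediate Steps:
(-87 - 133)/(121 - 11*(4 - 1)) = -220/(121 - 11*3) = -220/(121 - 33) = -220/88 = -220*1/88 = -5/2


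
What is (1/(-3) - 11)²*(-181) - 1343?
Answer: -221323/9 ≈ -24591.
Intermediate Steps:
(1/(-3) - 11)²*(-181) - 1343 = (-⅓ - 11)²*(-181) - 1343 = (-34/3)²*(-181) - 1343 = (1156/9)*(-181) - 1343 = -209236/9 - 1343 = -221323/9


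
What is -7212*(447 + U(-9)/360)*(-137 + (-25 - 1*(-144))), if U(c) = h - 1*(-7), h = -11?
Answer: 290131548/5 ≈ 5.8026e+7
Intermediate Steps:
U(c) = -4 (U(c) = -11 - 1*(-7) = -11 + 7 = -4)
-7212*(447 + U(-9)/360)*(-137 + (-25 - 1*(-144))) = -7212*(447 - 4/360)*(-137 + (-25 - 1*(-144))) = -7212*(447 - 4*1/360)*(-137 + (-25 + 144)) = -7212*(447 - 1/90)*(-137 + 119) = -48355258*(-18)/15 = -7212*(-40229/5) = 290131548/5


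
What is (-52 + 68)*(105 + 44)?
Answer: 2384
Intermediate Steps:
(-52 + 68)*(105 + 44) = 16*149 = 2384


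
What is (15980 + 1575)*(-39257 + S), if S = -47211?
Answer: -1517945740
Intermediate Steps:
(15980 + 1575)*(-39257 + S) = (15980 + 1575)*(-39257 - 47211) = 17555*(-86468) = -1517945740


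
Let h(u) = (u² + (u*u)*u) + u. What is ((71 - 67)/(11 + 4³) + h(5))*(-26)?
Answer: -302354/75 ≈ -4031.4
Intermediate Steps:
h(u) = u + u² + u³ (h(u) = (u² + u²*u) + u = (u² + u³) + u = u + u² + u³)
((71 - 67)/(11 + 4³) + h(5))*(-26) = ((71 - 67)/(11 + 4³) + 5*(1 + 5 + 5²))*(-26) = (4/(11 + 64) + 5*(1 + 5 + 25))*(-26) = (4/75 + 5*31)*(-26) = (4*(1/75) + 155)*(-26) = (4/75 + 155)*(-26) = (11629/75)*(-26) = -302354/75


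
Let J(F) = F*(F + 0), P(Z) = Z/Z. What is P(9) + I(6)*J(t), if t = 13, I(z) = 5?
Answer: 846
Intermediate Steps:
P(Z) = 1
J(F) = F² (J(F) = F*F = F²)
P(9) + I(6)*J(t) = 1 + 5*13² = 1 + 5*169 = 1 + 845 = 846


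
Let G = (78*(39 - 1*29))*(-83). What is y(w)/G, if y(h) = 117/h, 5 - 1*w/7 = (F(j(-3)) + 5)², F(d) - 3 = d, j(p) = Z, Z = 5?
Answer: 3/1905680 ≈ 1.5742e-6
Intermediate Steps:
j(p) = 5
F(d) = 3 + d
w = -1148 (w = 35 - 7*((3 + 5) + 5)² = 35 - 7*(8 + 5)² = 35 - 7*13² = 35 - 7*169 = 35 - 1183 = -1148)
G = -64740 (G = (78*(39 - 29))*(-83) = (78*10)*(-83) = 780*(-83) = -64740)
y(w)/G = (117/(-1148))/(-64740) = (117*(-1/1148))*(-1/64740) = -117/1148*(-1/64740) = 3/1905680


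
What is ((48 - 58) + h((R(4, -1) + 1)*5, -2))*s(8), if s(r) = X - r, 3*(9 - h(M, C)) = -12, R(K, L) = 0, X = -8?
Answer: -48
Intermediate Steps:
h(M, C) = 13 (h(M, C) = 9 - 1/3*(-12) = 9 + 4 = 13)
s(r) = -8 - r
((48 - 58) + h((R(4, -1) + 1)*5, -2))*s(8) = ((48 - 58) + 13)*(-8 - 1*8) = (-10 + 13)*(-8 - 8) = 3*(-16) = -48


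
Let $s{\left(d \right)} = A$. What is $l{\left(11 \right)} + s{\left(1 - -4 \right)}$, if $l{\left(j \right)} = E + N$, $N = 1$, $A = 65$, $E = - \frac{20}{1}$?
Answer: $46$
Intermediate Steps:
$E = -20$ ($E = \left(-20\right) 1 = -20$)
$s{\left(d \right)} = 65$
$l{\left(j \right)} = -19$ ($l{\left(j \right)} = -20 + 1 = -19$)
$l{\left(11 \right)} + s{\left(1 - -4 \right)} = -19 + 65 = 46$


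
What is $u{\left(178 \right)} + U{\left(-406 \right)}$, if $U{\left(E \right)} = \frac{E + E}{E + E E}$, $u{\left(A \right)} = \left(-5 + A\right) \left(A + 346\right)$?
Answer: $\frac{36714058}{405} \approx 90652.0$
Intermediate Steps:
$u{\left(A \right)} = \left(-5 + A\right) \left(346 + A\right)$
$U{\left(E \right)} = \frac{2 E}{E + E^{2}}$
$u{\left(178 \right)} + U{\left(-406 \right)} = \left(-1730 + 178^{2} + 341 \cdot 178\right) + \frac{2}{1 - 406} = \left(-1730 + 31684 + 60698\right) + \frac{2}{-405} = 90652 + 2 \left(- \frac{1}{405}\right) = 90652 - \frac{2}{405} = \frac{36714058}{405}$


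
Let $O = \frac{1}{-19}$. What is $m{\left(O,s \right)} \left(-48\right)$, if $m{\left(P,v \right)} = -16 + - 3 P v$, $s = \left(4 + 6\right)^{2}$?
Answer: $\frac{192}{19} \approx 10.105$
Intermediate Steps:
$s = 100$ ($s = 10^{2} = 100$)
$O = - \frac{1}{19} \approx -0.052632$
$m{\left(P,v \right)} = -16 - 3 P v$
$m{\left(O,s \right)} \left(-48\right) = \left(-16 - \left(- \frac{3}{19}\right) 100\right) \left(-48\right) = \left(-16 + \frac{300}{19}\right) \left(-48\right) = \left(- \frac{4}{19}\right) \left(-48\right) = \frac{192}{19}$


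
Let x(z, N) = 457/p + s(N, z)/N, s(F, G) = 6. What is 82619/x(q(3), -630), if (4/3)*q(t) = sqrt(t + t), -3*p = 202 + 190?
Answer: -485799720/20621 ≈ -23559.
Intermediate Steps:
p = -392/3 (p = -(202 + 190)/3 = -1/3*392 = -392/3 ≈ -130.67)
q(t) = 3*sqrt(2)*sqrt(t)/4 (q(t) = 3*sqrt(t + t)/4 = 3*sqrt(2*t)/4 = 3*(sqrt(2)*sqrt(t))/4 = 3*sqrt(2)*sqrt(t)/4)
x(z, N) = -1371/392 + 6/N (x(z, N) = 457/(-392/3) + 6/N = 457*(-3/392) + 6/N = -1371/392 + 6/N)
82619/x(q(3), -630) = 82619/(-1371/392 + 6/(-630)) = 82619/(-1371/392 + 6*(-1/630)) = 82619/(-1371/392 - 1/105) = 82619/(-20621/5880) = 82619*(-5880/20621) = -485799720/20621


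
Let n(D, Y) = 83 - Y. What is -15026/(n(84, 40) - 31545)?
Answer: 7513/15751 ≈ 0.47699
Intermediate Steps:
-15026/(n(84, 40) - 31545) = -15026/((83 - 1*40) - 31545) = -15026/((83 - 40) - 31545) = -15026/(43 - 31545) = -15026/(-31502) = -15026*(-1/31502) = 7513/15751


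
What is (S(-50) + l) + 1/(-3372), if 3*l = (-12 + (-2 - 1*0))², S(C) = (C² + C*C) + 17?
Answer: 17137627/3372 ≈ 5082.3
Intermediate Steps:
S(C) = 17 + 2*C² (S(C) = (C² + C²) + 17 = 2*C² + 17 = 17 + 2*C²)
l = 196/3 (l = (-12 + (-2 - 1*0))²/3 = (-12 + (-2 + 0))²/3 = (-12 - 2)²/3 = (⅓)*(-14)² = (⅓)*196 = 196/3 ≈ 65.333)
(S(-50) + l) + 1/(-3372) = ((17 + 2*(-50)²) + 196/3) + 1/(-3372) = ((17 + 2*2500) + 196/3) - 1/3372 = ((17 + 5000) + 196/3) - 1/3372 = (5017 + 196/3) - 1/3372 = 15247/3 - 1/3372 = 17137627/3372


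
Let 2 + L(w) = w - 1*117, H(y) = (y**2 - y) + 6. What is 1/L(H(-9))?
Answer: -1/23 ≈ -0.043478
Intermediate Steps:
H(y) = 6 + y**2 - y
L(w) = -119 + w (L(w) = -2 + (w - 1*117) = -2 + (w - 117) = -2 + (-117 + w) = -119 + w)
1/L(H(-9)) = 1/(-119 + (6 + (-9)**2 - 1*(-9))) = 1/(-119 + (6 + 81 + 9)) = 1/(-119 + 96) = 1/(-23) = -1/23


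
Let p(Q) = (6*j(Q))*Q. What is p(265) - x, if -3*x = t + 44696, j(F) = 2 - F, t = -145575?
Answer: -1355389/3 ≈ -4.5180e+5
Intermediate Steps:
x = 100879/3 (x = -(-145575 + 44696)/3 = -⅓*(-100879) = 100879/3 ≈ 33626.)
p(Q) = Q*(12 - 6*Q) (p(Q) = (6*(2 - Q))*Q = (12 - 6*Q)*Q = Q*(12 - 6*Q))
p(265) - x = 6*265*(2 - 1*265) - 1*100879/3 = 6*265*(2 - 265) - 100879/3 = 6*265*(-263) - 100879/3 = -418170 - 100879/3 = -1355389/3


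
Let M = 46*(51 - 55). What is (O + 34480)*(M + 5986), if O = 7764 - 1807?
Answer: 234615474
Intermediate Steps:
O = 5957
M = -184 (M = 46*(-4) = -184)
(O + 34480)*(M + 5986) = (5957 + 34480)*(-184 + 5986) = 40437*5802 = 234615474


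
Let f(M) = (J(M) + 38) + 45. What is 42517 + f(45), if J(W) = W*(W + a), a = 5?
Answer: 44850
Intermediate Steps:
J(W) = W*(5 + W) (J(W) = W*(W + 5) = W*(5 + W))
f(M) = 83 + M*(5 + M) (f(M) = (M*(5 + M) + 38) + 45 = (38 + M*(5 + M)) + 45 = 83 + M*(5 + M))
42517 + f(45) = 42517 + (83 + 45*(5 + 45)) = 42517 + (83 + 45*50) = 42517 + (83 + 2250) = 42517 + 2333 = 44850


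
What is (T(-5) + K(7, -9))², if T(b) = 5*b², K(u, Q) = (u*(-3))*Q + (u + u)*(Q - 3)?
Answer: 21316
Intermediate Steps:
K(u, Q) = -3*Q*u + 2*u*(-3 + Q) (K(u, Q) = (-3*u)*Q + (2*u)*(-3 + Q) = -3*Q*u + 2*u*(-3 + Q))
(T(-5) + K(7, -9))² = (5*(-5)² - 1*7*(6 - 9))² = (5*25 - 1*7*(-3))² = (125 + 21)² = 146² = 21316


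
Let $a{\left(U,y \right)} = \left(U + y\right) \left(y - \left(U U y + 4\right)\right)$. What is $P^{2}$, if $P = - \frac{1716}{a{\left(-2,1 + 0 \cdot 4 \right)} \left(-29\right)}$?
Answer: $\frac{2944656}{41209} \approx 71.457$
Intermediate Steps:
$a{\left(U,y \right)} = \left(U + y\right) \left(-4 + y - y U^{2}\right)$ ($a{\left(U,y \right)} = \left(U + y\right) \left(y - \left(U^{2} y + 4\right)\right) = \left(U + y\right) \left(y - \left(y U^{2} + 4\right)\right) = \left(U + y\right) \left(y - \left(4 + y U^{2}\right)\right) = \left(U + y\right) \left(-4 + y - y U^{2}\right)$)
$P = \frac{1716}{203}$ ($P = - \frac{1716}{\left(\left(1 + 0 \cdot 4\right)^{2} - -8 - 4 \left(1 + 0 \cdot 4\right) - 2 \left(1 + 0 \cdot 4\right) - \left(1 + 0 \cdot 4\right) \left(-2\right)^{3} - \left(-2\right)^{2} \left(1 + 0 \cdot 4\right)^{2}\right) \left(-29\right)} = - \frac{1716}{\left(\left(1 + 0\right)^{2} + 8 - 4 \left(1 + 0\right) - 2 \left(1 + 0\right) - \left(1 + 0\right) \left(-8\right) - 4 \left(1 + 0\right)^{2}\right) \left(-29\right)} = - \frac{1716}{\left(1^{2} + 8 - 4 - 2 - 1 \left(-8\right) - 4 \cdot 1^{2}\right) \left(-29\right)} = - \frac{1716}{\left(1 + 8 - 4 - 2 + 8 - 4 \cdot 1\right) \left(-29\right)} = - \frac{1716}{\left(1 + 8 - 4 - 2 + 8 - 4\right) \left(-29\right)} = - \frac{1716}{7 \left(-29\right)} = - \frac{1716}{-203} = \left(-1716\right) \left(- \frac{1}{203}\right) = \frac{1716}{203} \approx 8.4532$)
$P^{2} = \left(\frac{1716}{203}\right)^{2} = \frac{2944656}{41209}$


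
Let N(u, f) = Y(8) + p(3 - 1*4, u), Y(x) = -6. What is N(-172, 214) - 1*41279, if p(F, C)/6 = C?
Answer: -42317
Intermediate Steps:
p(F, C) = 6*C
N(u, f) = -6 + 6*u
N(-172, 214) - 1*41279 = (-6 + 6*(-172)) - 1*41279 = (-6 - 1032) - 41279 = -1038 - 41279 = -42317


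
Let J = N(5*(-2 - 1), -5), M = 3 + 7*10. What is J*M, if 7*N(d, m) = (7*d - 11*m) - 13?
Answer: -657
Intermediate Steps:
M = 73 (M = 3 + 70 = 73)
N(d, m) = -13/7 + d - 11*m/7 (N(d, m) = ((7*d - 11*m) - 13)/7 = ((-11*m + 7*d) - 13)/7 = (-13 - 11*m + 7*d)/7 = -13/7 + d - 11*m/7)
J = -9 (J = -13/7 + 5*(-2 - 1) - 11/7*(-5) = -13/7 + 5*(-3) + 55/7 = -13/7 - 15 + 55/7 = -9)
J*M = -9*73 = -657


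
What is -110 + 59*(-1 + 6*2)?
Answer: 539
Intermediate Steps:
-110 + 59*(-1 + 6*2) = -110 + 59*(-1 + 12) = -110 + 59*11 = -110 + 649 = 539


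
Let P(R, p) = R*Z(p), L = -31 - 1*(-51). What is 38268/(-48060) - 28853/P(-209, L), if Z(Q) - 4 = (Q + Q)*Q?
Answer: -1415187/2265940 ≈ -0.62455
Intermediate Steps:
L = 20 (L = -31 + 51 = 20)
Z(Q) = 4 + 2*Q**2 (Z(Q) = 4 + (Q + Q)*Q = 4 + (2*Q)*Q = 4 + 2*Q**2)
P(R, p) = R*(4 + 2*p**2)
38268/(-48060) - 28853/P(-209, L) = 38268/(-48060) - 28853*(-1/(418*(2 + 20**2))) = 38268*(-1/48060) - 28853*(-1/(418*(2 + 400))) = -1063/1335 - 28853/(2*(-209)*402) = -1063/1335 - 28853/(-168036) = -1063/1335 - 28853*(-1/168036) = -1063/1335 + 2623/15276 = -1415187/2265940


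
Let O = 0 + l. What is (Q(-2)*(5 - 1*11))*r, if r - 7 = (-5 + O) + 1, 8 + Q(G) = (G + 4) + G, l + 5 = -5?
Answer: -336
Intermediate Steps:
l = -10 (l = -5 - 5 = -10)
O = -10 (O = 0 - 10 = -10)
Q(G) = -4 + 2*G (Q(G) = -8 + ((G + 4) + G) = -8 + ((4 + G) + G) = -8 + (4 + 2*G) = -4 + 2*G)
r = -7 (r = 7 + ((-5 - 10) + 1) = 7 + (-15 + 1) = 7 - 14 = -7)
(Q(-2)*(5 - 1*11))*r = ((-4 + 2*(-2))*(5 - 1*11))*(-7) = ((-4 - 4)*(5 - 11))*(-7) = -8*(-6)*(-7) = 48*(-7) = -336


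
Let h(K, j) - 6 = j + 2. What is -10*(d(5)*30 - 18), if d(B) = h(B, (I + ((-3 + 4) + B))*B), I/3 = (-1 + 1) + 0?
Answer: -11220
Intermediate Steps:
I = 0 (I = 3*((-1 + 1) + 0) = 3*(0 + 0) = 3*0 = 0)
h(K, j) = 8 + j (h(K, j) = 6 + (j + 2) = 6 + (2 + j) = 8 + j)
d(B) = 8 + B*(1 + B) (d(B) = 8 + (0 + ((-3 + 4) + B))*B = 8 + (0 + (1 + B))*B = 8 + (1 + B)*B = 8 + B*(1 + B))
-10*(d(5)*30 - 18) = -10*((8 + 5*(1 + 5))*30 - 18) = -10*((8 + 5*6)*30 - 18) = -10*((8 + 30)*30 - 18) = -10*(38*30 - 18) = -10*(1140 - 18) = -10*1122 = -11220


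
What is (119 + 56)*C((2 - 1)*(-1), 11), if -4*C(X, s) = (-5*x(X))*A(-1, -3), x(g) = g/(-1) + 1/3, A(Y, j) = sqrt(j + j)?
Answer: 875*I*sqrt(6)/3 ≈ 714.43*I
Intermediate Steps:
A(Y, j) = sqrt(2)*sqrt(j) (A(Y, j) = sqrt(2*j) = sqrt(2)*sqrt(j))
x(g) = 1/3 - g (x(g) = g*(-1) + 1*(1/3) = -g + 1/3 = 1/3 - g)
C(X, s) = -I*sqrt(6)*(-5/3 + 5*X)/4 (C(X, s) = -(-5*(1/3 - X))*sqrt(2)*sqrt(-3)/4 = -(-5/3 + 5*X)*sqrt(2)*(I*sqrt(3))/4 = -(-5/3 + 5*X)*I*sqrt(6)/4 = -I*sqrt(6)*(-5/3 + 5*X)/4)
(119 + 56)*C((2 - 1)*(-1), 11) = (119 + 56)*(5*I*sqrt(6)*(1 - 3*(2 - 1)*(-1))/12) = 175*(5*I*sqrt(6)*(1 - 3*(-1))/12) = 175*(5*I*sqrt(6)*(1 + 3)/12) = 175*((5/12)*I*sqrt(6)*4) = 175*(5*I*sqrt(6)/3) = 875*I*sqrt(6)/3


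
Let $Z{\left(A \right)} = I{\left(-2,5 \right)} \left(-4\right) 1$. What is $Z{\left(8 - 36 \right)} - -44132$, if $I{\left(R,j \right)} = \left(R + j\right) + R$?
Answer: $44128$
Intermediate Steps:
$I{\left(R,j \right)} = j + 2 R$
$Z{\left(A \right)} = -4$ ($Z{\left(A \right)} = \left(5 + 2 \left(-2\right)\right) \left(-4\right) 1 = \left(5 - 4\right) \left(-4\right) 1 = 1 \left(-4\right) 1 = \left(-4\right) 1 = -4$)
$Z{\left(8 - 36 \right)} - -44132 = -4 - -44132 = -4 + 44132 = 44128$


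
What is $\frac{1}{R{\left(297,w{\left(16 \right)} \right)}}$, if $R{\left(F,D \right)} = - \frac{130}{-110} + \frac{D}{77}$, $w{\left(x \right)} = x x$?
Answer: $\frac{77}{347} \approx 0.2219$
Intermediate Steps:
$w{\left(x \right)} = x^{2}$
$R{\left(F,D \right)} = \frac{13}{11} + \frac{D}{77}$ ($R{\left(F,D \right)} = \left(-130\right) \left(- \frac{1}{110}\right) + D \frac{1}{77} = \frac{13}{11} + \frac{D}{77}$)
$\frac{1}{R{\left(297,w{\left(16 \right)} \right)}} = \frac{1}{\frac{13}{11} + \frac{16^{2}}{77}} = \frac{1}{\frac{13}{11} + \frac{1}{77} \cdot 256} = \frac{1}{\frac{13}{11} + \frac{256}{77}} = \frac{1}{\frac{347}{77}} = \frac{77}{347}$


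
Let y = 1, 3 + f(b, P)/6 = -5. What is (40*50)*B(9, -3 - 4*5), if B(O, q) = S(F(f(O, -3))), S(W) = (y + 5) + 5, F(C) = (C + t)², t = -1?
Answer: 22000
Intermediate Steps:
f(b, P) = -48 (f(b, P) = -18 + 6*(-5) = -18 - 30 = -48)
F(C) = (-1 + C)² (F(C) = (C - 1)² = (-1 + C)²)
S(W) = 11 (S(W) = (1 + 5) + 5 = 6 + 5 = 11)
B(O, q) = 11
(40*50)*B(9, -3 - 4*5) = (40*50)*11 = 2000*11 = 22000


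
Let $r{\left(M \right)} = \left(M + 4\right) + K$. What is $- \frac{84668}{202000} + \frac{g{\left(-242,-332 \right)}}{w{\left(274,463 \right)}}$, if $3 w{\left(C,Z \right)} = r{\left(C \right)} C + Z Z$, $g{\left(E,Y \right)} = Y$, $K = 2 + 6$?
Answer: $- \frac{6246577411}{14783016500} \approx -0.42255$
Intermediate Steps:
$K = 8$
$r{\left(M \right)} = 12 + M$ ($r{\left(M \right)} = \left(M + 4\right) + 8 = \left(4 + M\right) + 8 = 12 + M$)
$w{\left(C,Z \right)} = \frac{Z^{2}}{3} + \frac{C \left(12 + C\right)}{3}$ ($w{\left(C,Z \right)} = \frac{\left(12 + C\right) C + Z Z}{3} = \frac{C \left(12 + C\right) + Z^{2}}{3} = \frac{Z^{2} + C \left(12 + C\right)}{3} = \frac{Z^{2}}{3} + \frac{C \left(12 + C\right)}{3}$)
$- \frac{84668}{202000} + \frac{g{\left(-242,-332 \right)}}{w{\left(274,463 \right)}} = - \frac{84668}{202000} - \frac{332}{\frac{463^{2}}{3} + \frac{1}{3} \cdot 274 \left(12 + 274\right)} = \left(-84668\right) \frac{1}{202000} - \frac{332}{\frac{1}{3} \cdot 214369 + \frac{1}{3} \cdot 274 \cdot 286} = - \frac{21167}{50500} - \frac{332}{\frac{214369}{3} + \frac{78364}{3}} = - \frac{21167}{50500} - \frac{332}{\frac{292733}{3}} = - \frac{21167}{50500} - \frac{996}{292733} = - \frac{6246577411}{14783016500}$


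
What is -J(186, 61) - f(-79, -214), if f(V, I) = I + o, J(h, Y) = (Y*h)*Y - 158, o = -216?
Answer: -691518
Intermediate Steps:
J(h, Y) = -158 + h*Y² (J(h, Y) = h*Y² - 158 = -158 + h*Y²)
f(V, I) = -216 + I (f(V, I) = I - 216 = -216 + I)
-J(186, 61) - f(-79, -214) = -(-158 + 186*61²) - (-216 - 214) = -(-158 + 186*3721) - 1*(-430) = -(-158 + 692106) + 430 = -1*691948 + 430 = -691948 + 430 = -691518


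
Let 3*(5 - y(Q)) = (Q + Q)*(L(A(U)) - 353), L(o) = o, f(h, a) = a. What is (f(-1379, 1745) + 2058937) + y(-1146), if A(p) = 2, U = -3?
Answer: 1792523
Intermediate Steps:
y(Q) = 5 + 234*Q (y(Q) = 5 - (Q + Q)*(2 - 353)/3 = 5 - 2*Q*(-351)/3 = 5 - (-234)*Q = 5 + 234*Q)
(f(-1379, 1745) + 2058937) + y(-1146) = (1745 + 2058937) + (5 + 234*(-1146)) = 2060682 + (5 - 268164) = 2060682 - 268159 = 1792523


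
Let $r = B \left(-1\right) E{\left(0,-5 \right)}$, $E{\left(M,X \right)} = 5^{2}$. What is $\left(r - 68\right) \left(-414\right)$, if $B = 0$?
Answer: $28152$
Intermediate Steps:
$E{\left(M,X \right)} = 25$
$r = 0$ ($r = 0 \left(-1\right) 25 = 0 \cdot 25 = 0$)
$\left(r - 68\right) \left(-414\right) = \left(0 - 68\right) \left(-414\right) = \left(-68\right) \left(-414\right) = 28152$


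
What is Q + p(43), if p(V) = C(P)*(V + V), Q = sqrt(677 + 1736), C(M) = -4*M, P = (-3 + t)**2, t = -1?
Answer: -5504 + sqrt(2413) ≈ -5454.9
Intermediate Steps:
P = 16 (P = (-3 - 1)**2 = (-4)**2 = 16)
Q = sqrt(2413) ≈ 49.122
p(V) = -128*V (p(V) = (-4*16)*(V + V) = -128*V)
Q + p(43) = sqrt(2413) - 128*43 = sqrt(2413) - 5504 = -5504 + sqrt(2413)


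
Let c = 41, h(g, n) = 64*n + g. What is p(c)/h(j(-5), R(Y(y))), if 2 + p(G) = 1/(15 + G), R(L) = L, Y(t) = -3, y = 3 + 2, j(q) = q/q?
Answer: 111/10696 ≈ 0.010378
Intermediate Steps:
j(q) = 1
y = 5
h(g, n) = g + 64*n
p(G) = -2 + 1/(15 + G)
p(c)/h(j(-5), R(Y(y))) = ((-29 - 2*41)/(15 + 41))/(1 + 64*(-3)) = ((-29 - 82)/56)/(1 - 192) = ((1/56)*(-111))/(-191) = -111/56*(-1/191) = 111/10696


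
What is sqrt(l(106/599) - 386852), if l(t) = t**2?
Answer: 8*I*sqrt(2168794894)/599 ≈ 621.97*I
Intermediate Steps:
sqrt(l(106/599) - 386852) = sqrt((106/599)**2 - 386852) = sqrt(11236/358801 - 386852) = sqrt(-138802873216/358801) = 8*I*sqrt(2168794894)/599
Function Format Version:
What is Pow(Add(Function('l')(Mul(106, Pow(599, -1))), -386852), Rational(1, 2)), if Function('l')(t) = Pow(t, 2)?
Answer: Mul(Rational(8, 599), I, Pow(2168794894, Rational(1, 2))) ≈ Mul(621.97, I)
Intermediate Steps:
Pow(Add(Function('l')(Mul(106, Pow(599, -1))), -386852), Rational(1, 2)) = Pow(Add(Pow(Mul(106, Pow(599, -1)), 2), -386852), Rational(1, 2)) = Pow(Add(Pow(Mul(106, Rational(1, 599)), 2), -386852), Rational(1, 2)) = Pow(Add(Pow(Rational(106, 599), 2), -386852), Rational(1, 2)) = Pow(Add(Rational(11236, 358801), -386852), Rational(1, 2)) = Pow(Rational(-138802873216, 358801), Rational(1, 2)) = Mul(Rational(8, 599), I, Pow(2168794894, Rational(1, 2)))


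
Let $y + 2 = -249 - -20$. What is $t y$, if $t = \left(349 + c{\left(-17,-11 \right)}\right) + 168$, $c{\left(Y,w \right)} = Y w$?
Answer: $-162624$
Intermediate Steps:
$t = 704$ ($t = \left(349 - -187\right) + 168 = \left(349 + 187\right) + 168 = 536 + 168 = 704$)
$y = -231$ ($y = -2 - 229 = -231$)
$t y = 704 \left(-231\right) = -162624$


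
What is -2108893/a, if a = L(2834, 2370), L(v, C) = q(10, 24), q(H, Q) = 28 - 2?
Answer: -2108893/26 ≈ -81111.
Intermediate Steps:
q(H, Q) = 26
L(v, C) = 26
a = 26
-2108893/a = -2108893/26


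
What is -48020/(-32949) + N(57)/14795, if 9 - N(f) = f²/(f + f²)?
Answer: 1177764671/807824754 ≈ 1.4579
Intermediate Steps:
N(f) = 9 - f²/(f + f²)
-48020/(-32949) + N(57)/14795 = -48020/(-32949) + ((9 + 8*57)/(1 + 57))/14795 = -48020*(-1/32949) + ((9 + 456)/58)*(1/14795) = 6860/4707 + ((1/58)*465)*(1/14795) = 6860/4707 + (465/58)*(1/14795) = 6860/4707 + 93/171622 = 1177764671/807824754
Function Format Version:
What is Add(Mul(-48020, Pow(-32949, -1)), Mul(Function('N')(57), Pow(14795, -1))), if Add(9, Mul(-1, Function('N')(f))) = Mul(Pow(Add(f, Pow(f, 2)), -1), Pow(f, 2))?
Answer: Rational(1177764671, 807824754) ≈ 1.4579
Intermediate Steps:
Function('N')(f) = Add(9, Mul(-1, Pow(f, 2), Pow(Add(f, Pow(f, 2)), -1))) (Function('N')(f) = Add(9, Mul(-1, Mul(Pow(Add(f, Pow(f, 2)), -1), Pow(f, 2)))) = Add(9, Mul(-1, Mul(Pow(f, 2), Pow(Add(f, Pow(f, 2)), -1)))) = Add(9, Mul(-1, Pow(f, 2), Pow(Add(f, Pow(f, 2)), -1))))
Add(Mul(-48020, Pow(-32949, -1)), Mul(Function('N')(57), Pow(14795, -1))) = Add(Mul(-48020, Pow(-32949, -1)), Mul(Mul(Pow(Add(1, 57), -1), Add(9, Mul(8, 57))), Pow(14795, -1))) = Add(Mul(-48020, Rational(-1, 32949)), Mul(Mul(Pow(58, -1), Add(9, 456)), Rational(1, 14795))) = Add(Rational(6860, 4707), Mul(Mul(Rational(1, 58), 465), Rational(1, 14795))) = Add(Rational(6860, 4707), Mul(Rational(465, 58), Rational(1, 14795))) = Add(Rational(6860, 4707), Rational(93, 171622)) = Rational(1177764671, 807824754)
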